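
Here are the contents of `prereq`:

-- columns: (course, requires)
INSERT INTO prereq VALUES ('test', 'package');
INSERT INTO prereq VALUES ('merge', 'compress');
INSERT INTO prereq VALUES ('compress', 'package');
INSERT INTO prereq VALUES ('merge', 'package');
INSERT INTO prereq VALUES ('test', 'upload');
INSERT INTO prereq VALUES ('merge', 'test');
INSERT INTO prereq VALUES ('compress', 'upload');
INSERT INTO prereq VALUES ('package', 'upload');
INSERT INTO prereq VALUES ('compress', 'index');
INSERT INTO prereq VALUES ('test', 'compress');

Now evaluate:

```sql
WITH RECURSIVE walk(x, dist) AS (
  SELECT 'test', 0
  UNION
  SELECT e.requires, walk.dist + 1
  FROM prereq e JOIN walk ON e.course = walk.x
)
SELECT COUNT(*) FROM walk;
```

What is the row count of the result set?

Base: (test, dist=0).
Iteration 1: edges from {test} -> (compress, dist=1), (package, dist=1), (upload, dist=1).
Iteration 2: edges from {compress,package,upload} -> (index, dist=2), (package, dist=2), (upload, dist=2). [UNION drops 1 duplicate row(s)]
Iteration 3: edges from {index,package,upload} -> (upload, dist=3).
Iteration 4: no outgoing edges from {upload}; recursion stops.
Total rows emitted: 8.

8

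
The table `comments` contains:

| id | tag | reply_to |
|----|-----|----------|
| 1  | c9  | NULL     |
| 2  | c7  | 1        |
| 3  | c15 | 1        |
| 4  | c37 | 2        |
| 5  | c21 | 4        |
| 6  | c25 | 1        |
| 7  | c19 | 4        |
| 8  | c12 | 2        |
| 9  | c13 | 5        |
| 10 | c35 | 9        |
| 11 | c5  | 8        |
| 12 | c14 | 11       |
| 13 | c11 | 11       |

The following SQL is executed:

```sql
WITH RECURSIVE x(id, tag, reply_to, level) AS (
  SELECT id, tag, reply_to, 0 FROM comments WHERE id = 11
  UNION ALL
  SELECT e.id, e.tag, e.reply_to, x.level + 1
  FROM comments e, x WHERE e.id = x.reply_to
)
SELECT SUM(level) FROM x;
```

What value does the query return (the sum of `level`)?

Base: id=11 (c5), reply_to=8, level 0.
Iteration 1: join on id=8 -> c12 (id 8, reply_to=2, level 1).
Iteration 2: join on id=2 -> c7 (id 2, reply_to=1, level 2).
Iteration 3: join on id=1 -> c9 (id 1, reply_to=NULL, level 3).
Iteration 4: reply_to is NULL; no match; recursion stops.
SUM(level) = 0 + 1 + 2 + 3 = 6.

6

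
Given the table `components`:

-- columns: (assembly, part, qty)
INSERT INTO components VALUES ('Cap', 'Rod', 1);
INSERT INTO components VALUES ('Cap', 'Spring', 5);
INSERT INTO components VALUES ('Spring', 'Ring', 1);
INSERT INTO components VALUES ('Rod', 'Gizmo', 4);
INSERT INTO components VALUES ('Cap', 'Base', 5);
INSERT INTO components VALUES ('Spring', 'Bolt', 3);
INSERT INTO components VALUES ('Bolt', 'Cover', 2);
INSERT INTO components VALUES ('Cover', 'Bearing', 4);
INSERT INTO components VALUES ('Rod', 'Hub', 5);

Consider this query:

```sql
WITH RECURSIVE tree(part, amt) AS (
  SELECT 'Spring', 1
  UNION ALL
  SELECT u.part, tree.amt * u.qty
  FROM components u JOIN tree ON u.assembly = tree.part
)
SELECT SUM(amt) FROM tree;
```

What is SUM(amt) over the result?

Base: (Spring, amt=1).
Iteration 1: components of {Spring} -> Bolt = 1*3 = 3, Ring = 1*1 = 1.
Iteration 2: components of {Bolt,Ring} -> Cover = 3*2 = 6.
Iteration 3: components of {Cover} -> Bearing = 6*4 = 24.
Iteration 4: no further components; recursion stops.
SUM(amt) = 1 + 1 + 3 + 6 + 24 = 35.

35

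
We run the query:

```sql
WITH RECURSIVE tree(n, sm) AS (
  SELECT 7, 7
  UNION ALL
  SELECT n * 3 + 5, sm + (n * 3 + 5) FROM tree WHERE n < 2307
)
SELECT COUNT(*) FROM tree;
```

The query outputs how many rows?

Base: n=7, sm=7.
Iteration 1: 7 < 2307 holds -> n = 7 * 3 + 5 = 26, sm = 7 + 26 = 33.
Iteration 2: 26 < 2307 holds -> n = 26 * 3 + 5 = 83, sm = 33 + 83 = 116.
Iteration 3: 83 < 2307 holds -> n = 83 * 3 + 5 = 254, sm = 116 + 254 = 370.
Iteration 4: 254 < 2307 holds -> n = 254 * 3 + 5 = 767, sm = 370 + 767 = 1137.
Iteration 5: 767 < 2307 holds -> n = 767 * 3 + 5 = 2306, sm = 1137 + 2306 = 3443.
Iteration 6: 2306 < 2307 holds -> n = 2306 * 3 + 5 = 6923, sm = 3443 + 6923 = 10366.
Iteration 7: 6923 < 2307 fails; recursion stops.
Total rows emitted: 7.

7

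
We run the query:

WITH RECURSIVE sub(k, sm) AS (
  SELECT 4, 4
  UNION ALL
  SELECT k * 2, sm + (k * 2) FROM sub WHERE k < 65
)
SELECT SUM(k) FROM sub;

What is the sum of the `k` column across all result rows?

252

Base: k=4, sm=4.
Iteration 1: 4 < 65 holds -> k = 4 * 2 = 8, sm = 4 + 8 = 12.
Iteration 2: 8 < 65 holds -> k = 8 * 2 = 16, sm = 12 + 16 = 28.
Iteration 3: 16 < 65 holds -> k = 16 * 2 = 32, sm = 28 + 32 = 60.
Iteration 4: 32 < 65 holds -> k = 32 * 2 = 64, sm = 60 + 64 = 124.
Iteration 5: 64 < 65 holds -> k = 64 * 2 = 128, sm = 124 + 128 = 252.
Iteration 6: 128 < 65 fails; recursion stops.
SUM(k) = 4 + 8 + 16 + 32 + 64 + 128 = 252.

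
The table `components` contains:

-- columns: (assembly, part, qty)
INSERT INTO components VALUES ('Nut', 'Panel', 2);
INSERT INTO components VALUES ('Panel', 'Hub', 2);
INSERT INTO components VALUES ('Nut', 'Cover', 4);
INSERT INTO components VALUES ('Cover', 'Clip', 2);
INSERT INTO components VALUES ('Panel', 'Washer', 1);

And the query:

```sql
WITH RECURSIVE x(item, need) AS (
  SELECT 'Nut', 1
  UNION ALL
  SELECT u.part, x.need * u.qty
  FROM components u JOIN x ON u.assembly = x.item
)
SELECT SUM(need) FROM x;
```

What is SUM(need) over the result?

Base: (Nut, need=1).
Iteration 1: components of {Nut} -> Cover = 1*4 = 4, Panel = 1*2 = 2.
Iteration 2: components of {Cover,Panel} -> Clip = 4*2 = 8, Hub = 2*2 = 4, Washer = 2*1 = 2.
Iteration 3: no further components; recursion stops.
SUM(need) = 1 + 2 + 4 + 4 + 2 + 8 = 21.

21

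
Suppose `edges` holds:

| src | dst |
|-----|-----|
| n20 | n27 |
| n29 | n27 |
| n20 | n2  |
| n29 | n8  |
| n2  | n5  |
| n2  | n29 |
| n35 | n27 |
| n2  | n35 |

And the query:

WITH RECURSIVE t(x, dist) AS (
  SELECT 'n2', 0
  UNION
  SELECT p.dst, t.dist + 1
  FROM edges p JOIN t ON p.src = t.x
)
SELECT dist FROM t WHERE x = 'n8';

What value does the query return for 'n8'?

Base: (n2, dist=0).
Iteration 1: edges from {n2} -> (n29, dist=1), (n35, dist=1), (n5, dist=1).
Iteration 2: edges from {n29,n35,n5} -> (n27, dist=2), (n8, dist=2). [UNION drops 1 duplicate row(s)]
Iteration 3: no outgoing edges from {n27,n8}; recursion stops.

2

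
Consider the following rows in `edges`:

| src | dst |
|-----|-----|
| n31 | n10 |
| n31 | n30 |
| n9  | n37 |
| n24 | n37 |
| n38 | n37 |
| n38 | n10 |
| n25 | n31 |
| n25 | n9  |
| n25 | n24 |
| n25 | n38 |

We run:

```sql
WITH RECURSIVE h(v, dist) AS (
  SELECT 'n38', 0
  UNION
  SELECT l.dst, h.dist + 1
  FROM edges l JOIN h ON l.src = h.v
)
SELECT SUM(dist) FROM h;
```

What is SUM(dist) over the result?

Base: (n38, dist=0).
Iteration 1: edges from {n38} -> (n10, dist=1), (n37, dist=1).
Iteration 2: no outgoing edges from {n10,n37}; recursion stops.
SUM(dist) = 0 + 1 + 1 = 2.

2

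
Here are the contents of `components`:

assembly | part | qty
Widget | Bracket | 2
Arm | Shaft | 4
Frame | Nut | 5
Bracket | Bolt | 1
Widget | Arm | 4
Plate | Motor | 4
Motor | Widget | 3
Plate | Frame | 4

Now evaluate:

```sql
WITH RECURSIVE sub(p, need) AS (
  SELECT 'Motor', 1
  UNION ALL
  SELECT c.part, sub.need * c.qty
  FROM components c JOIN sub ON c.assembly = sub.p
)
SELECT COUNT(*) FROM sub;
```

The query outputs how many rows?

6

Base: (Motor, need=1).
Iteration 1: components of {Motor} -> Widget = 1*3 = 3.
Iteration 2: components of {Widget} -> Arm = 3*4 = 12, Bracket = 3*2 = 6.
Iteration 3: components of {Arm,Bracket} -> Bolt = 6*1 = 6, Shaft = 12*4 = 48.
Iteration 4: no further components; recursion stops.
Total rows emitted: 6.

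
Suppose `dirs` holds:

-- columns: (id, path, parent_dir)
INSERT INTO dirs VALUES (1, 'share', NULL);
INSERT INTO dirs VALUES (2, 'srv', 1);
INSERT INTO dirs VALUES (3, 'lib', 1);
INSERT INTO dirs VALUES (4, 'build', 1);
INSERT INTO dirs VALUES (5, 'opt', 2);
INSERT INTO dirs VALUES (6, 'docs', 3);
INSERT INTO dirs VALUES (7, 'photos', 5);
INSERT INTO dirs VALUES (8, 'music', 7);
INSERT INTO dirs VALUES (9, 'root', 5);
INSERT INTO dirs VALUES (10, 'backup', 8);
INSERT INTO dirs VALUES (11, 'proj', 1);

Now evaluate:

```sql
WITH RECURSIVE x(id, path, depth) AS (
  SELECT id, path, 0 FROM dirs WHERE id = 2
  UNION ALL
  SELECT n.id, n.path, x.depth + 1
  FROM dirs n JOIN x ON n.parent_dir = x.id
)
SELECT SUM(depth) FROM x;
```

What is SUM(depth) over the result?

Base: id=2 (srv) at depth 0.
Iteration 1: rows with parent_dir in {2} -> opt (id 5, depth 1).
Iteration 2: rows with parent_dir in {5} -> photos (id 7, depth 2), root (id 9, depth 2).
Iteration 3: rows with parent_dir in {7,9} -> music (id 8, depth 3).
Iteration 4: rows with parent_dir in {8} -> backup (id 10, depth 4).
Iteration 5: no rows with parent_dir in {10}; recursion stops.
SUM(depth) = 0 + 1 + 2 + 2 + 3 + 4 = 12.

12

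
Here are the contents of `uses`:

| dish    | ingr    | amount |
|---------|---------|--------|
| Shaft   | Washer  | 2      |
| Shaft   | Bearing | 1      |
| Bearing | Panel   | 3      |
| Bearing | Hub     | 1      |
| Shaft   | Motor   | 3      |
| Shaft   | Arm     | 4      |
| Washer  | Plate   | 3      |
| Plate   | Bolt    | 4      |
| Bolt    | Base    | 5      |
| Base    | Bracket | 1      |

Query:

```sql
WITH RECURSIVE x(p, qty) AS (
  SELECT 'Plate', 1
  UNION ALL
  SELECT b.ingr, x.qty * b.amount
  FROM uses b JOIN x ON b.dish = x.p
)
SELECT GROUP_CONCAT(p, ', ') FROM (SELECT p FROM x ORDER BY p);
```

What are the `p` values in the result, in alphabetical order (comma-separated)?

Base: (Plate, qty=1).
Iteration 1: components of {Plate} -> Bolt = 1*4 = 4.
Iteration 2: components of {Bolt} -> Base = 4*5 = 20.
Iteration 3: components of {Base} -> Bracket = 20*1 = 20.
Iteration 4: no further components; recursion stops.

Base, Bolt, Bracket, Plate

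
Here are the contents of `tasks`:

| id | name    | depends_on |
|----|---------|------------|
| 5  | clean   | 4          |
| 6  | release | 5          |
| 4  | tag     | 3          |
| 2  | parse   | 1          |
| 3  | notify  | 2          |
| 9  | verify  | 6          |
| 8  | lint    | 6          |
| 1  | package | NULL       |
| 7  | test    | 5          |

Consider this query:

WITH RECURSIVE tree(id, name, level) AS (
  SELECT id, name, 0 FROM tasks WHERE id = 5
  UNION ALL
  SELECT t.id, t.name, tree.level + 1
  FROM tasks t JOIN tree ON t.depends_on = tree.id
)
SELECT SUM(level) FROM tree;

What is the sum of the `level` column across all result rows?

6

Base: id=5 (clean) at level 0.
Iteration 1: rows with depends_on in {5} -> release (id 6, level 1), test (id 7, level 1).
Iteration 2: rows with depends_on in {6,7} -> lint (id 8, level 2), verify (id 9, level 2).
Iteration 3: no rows with depends_on in {8,9}; recursion stops.
SUM(level) = 0 + 1 + 1 + 2 + 2 = 6.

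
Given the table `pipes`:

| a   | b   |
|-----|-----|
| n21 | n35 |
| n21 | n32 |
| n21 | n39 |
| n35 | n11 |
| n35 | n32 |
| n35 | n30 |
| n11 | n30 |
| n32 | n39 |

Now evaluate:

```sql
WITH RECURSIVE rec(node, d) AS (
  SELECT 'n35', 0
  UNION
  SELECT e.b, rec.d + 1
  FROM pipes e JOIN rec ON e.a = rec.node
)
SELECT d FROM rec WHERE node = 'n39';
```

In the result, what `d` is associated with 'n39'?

2

Base: (n35, d=0).
Iteration 1: edges from {n35} -> (n11, d=1), (n30, d=1), (n32, d=1).
Iteration 2: edges from {n11,n30,n32} -> (n30, d=2), (n39, d=2).
Iteration 3: no outgoing edges from {n30,n39}; recursion stops.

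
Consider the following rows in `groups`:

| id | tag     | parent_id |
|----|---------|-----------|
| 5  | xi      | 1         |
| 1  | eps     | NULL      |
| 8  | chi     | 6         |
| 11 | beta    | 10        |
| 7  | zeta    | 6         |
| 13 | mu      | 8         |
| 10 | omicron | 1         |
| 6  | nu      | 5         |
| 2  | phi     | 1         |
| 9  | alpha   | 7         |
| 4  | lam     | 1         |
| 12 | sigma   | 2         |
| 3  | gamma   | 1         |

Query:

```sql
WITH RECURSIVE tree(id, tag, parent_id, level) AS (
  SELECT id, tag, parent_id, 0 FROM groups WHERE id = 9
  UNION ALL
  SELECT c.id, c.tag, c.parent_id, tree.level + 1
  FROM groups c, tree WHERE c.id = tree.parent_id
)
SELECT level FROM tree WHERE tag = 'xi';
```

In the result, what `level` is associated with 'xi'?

3

Base: id=9 (alpha), parent_id=7, level 0.
Iteration 1: join on id=7 -> zeta (id 7, parent_id=6, level 1).
Iteration 2: join on id=6 -> nu (id 6, parent_id=5, level 2).
Iteration 3: join on id=5 -> xi (id 5, parent_id=1, level 3).
Iteration 4: join on id=1 -> eps (id 1, parent_id=NULL, level 4).
Iteration 5: parent_id is NULL; no match; recursion stops.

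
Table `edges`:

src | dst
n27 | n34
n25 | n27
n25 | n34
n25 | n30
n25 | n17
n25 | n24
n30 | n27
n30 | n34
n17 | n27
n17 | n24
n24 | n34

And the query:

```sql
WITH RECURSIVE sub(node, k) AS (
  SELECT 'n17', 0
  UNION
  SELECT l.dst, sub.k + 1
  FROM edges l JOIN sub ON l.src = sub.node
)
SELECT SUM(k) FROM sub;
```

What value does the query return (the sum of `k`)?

4

Base: (n17, k=0).
Iteration 1: edges from {n17} -> (n24, k=1), (n27, k=1).
Iteration 2: edges from {n24,n27} -> (n34, k=2). [UNION drops 1 duplicate row(s)]
Iteration 3: no outgoing edges from {n34}; recursion stops.
SUM(k) = 0 + 1 + 1 + 2 = 4.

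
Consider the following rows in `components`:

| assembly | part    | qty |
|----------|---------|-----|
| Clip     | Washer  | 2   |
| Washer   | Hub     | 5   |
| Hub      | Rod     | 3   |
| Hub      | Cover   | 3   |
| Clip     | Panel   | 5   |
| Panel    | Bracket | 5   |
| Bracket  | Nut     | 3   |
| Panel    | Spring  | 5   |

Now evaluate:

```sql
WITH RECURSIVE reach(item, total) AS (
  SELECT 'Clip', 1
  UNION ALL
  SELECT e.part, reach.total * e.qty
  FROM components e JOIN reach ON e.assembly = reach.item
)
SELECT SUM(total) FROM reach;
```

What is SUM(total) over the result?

203

Base: (Clip, total=1).
Iteration 1: components of {Clip} -> Panel = 1*5 = 5, Washer = 1*2 = 2.
Iteration 2: components of {Panel,Washer} -> Bracket = 5*5 = 25, Hub = 2*5 = 10, Spring = 5*5 = 25.
Iteration 3: components of {Bracket,Hub,Spring} -> Cover = 10*3 = 30, Nut = 25*3 = 75, Rod = 10*3 = 30.
Iteration 4: no further components; recursion stops.
SUM(total) = 1 + 2 + 5 + 10 + 25 + 25 + 30 + 30 + 75 = 203.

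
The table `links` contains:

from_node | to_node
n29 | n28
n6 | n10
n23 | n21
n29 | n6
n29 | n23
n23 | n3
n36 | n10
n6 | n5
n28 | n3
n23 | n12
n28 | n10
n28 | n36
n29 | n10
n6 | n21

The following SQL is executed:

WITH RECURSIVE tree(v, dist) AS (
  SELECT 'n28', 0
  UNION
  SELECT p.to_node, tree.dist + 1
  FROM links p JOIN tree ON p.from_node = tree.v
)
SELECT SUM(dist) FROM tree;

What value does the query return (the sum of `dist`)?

5

Base: (n28, dist=0).
Iteration 1: edges from {n28} -> (n10, dist=1), (n3, dist=1), (n36, dist=1).
Iteration 2: edges from {n10,n3,n36} -> (n10, dist=2).
Iteration 3: no outgoing edges from {n10}; recursion stops.
SUM(dist) = 0 + 1 + 1 + 1 + 2 = 5.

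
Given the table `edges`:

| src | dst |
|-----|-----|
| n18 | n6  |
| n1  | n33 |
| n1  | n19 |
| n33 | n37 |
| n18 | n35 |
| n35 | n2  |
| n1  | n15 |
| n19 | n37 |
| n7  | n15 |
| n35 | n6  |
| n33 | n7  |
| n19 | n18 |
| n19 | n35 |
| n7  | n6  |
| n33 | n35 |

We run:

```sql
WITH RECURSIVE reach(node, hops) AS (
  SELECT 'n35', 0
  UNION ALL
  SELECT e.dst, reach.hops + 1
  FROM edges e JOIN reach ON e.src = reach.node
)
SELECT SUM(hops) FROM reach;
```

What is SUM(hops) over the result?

2

Base: (n35, hops=0).
Iteration 1: edges from {n35} -> (n2, hops=1), (n6, hops=1).
Iteration 2: no outgoing edges from {n2,n6}; recursion stops.
SUM(hops) = 0 + 1 + 1 = 2.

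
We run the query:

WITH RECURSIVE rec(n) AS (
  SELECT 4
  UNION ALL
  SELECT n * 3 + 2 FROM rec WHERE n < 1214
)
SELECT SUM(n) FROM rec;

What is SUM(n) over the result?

1814

Base: n=4.
Iteration 1: 4 < 1214 holds -> n = 4 * 3 + 2 = 14.
Iteration 2: 14 < 1214 holds -> n = 14 * 3 + 2 = 44.
Iteration 3: 44 < 1214 holds -> n = 44 * 3 + 2 = 134.
Iteration 4: 134 < 1214 holds -> n = 134 * 3 + 2 = 404.
Iteration 5: 404 < 1214 holds -> n = 404 * 3 + 2 = 1214.
Iteration 6: 1214 < 1214 fails; recursion stops.
SUM(n) = 4 + 14 + 44 + 134 + 404 + 1214 = 1814.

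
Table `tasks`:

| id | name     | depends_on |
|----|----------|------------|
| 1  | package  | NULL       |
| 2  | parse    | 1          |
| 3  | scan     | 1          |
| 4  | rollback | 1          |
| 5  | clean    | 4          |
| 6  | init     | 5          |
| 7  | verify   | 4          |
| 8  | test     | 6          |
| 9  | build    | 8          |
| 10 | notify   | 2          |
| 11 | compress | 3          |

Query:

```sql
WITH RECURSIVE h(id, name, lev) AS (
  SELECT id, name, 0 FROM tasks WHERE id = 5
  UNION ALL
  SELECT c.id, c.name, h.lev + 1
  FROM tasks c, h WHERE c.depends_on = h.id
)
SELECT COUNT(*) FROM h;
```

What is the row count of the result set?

4

Base: id=5 (clean) at lev 0.
Iteration 1: rows with depends_on in {5} -> init (id 6, lev 1).
Iteration 2: rows with depends_on in {6} -> test (id 8, lev 2).
Iteration 3: rows with depends_on in {8} -> build (id 9, lev 3).
Iteration 4: no rows with depends_on in {9}; recursion stops.
Total rows emitted: 4.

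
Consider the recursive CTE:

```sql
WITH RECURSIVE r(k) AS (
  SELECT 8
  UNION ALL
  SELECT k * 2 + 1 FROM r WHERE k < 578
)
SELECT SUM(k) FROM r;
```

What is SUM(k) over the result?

Base: k=8.
Iteration 1: 8 < 578 holds -> k = 8 * 2 + 1 = 17.
Iteration 2: 17 < 578 holds -> k = 17 * 2 + 1 = 35.
Iteration 3: 35 < 578 holds -> k = 35 * 2 + 1 = 71.
Iteration 4: 71 < 578 holds -> k = 71 * 2 + 1 = 143.
Iteration 5: 143 < 578 holds -> k = 143 * 2 + 1 = 287.
Iteration 6: 287 < 578 holds -> k = 287 * 2 + 1 = 575.
Iteration 7: 575 < 578 holds -> k = 575 * 2 + 1 = 1151.
Iteration 8: 1151 < 578 fails; recursion stops.
SUM(k) = 8 + 17 + 35 + 71 + 143 + 287 + 575 + 1151 = 2287.

2287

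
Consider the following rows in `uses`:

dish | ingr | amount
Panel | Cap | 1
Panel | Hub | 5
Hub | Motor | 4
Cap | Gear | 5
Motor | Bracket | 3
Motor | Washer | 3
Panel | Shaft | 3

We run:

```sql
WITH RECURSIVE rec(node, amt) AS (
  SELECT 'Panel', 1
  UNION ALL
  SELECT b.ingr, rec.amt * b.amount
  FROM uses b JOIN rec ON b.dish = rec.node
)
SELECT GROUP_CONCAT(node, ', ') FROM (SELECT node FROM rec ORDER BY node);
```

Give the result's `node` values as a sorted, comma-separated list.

Bracket, Cap, Gear, Hub, Motor, Panel, Shaft, Washer

Base: (Panel, amt=1).
Iteration 1: components of {Panel} -> Cap = 1*1 = 1, Hub = 1*5 = 5, Shaft = 1*3 = 3.
Iteration 2: components of {Cap,Hub,Shaft} -> Gear = 1*5 = 5, Motor = 5*4 = 20.
Iteration 3: components of {Gear,Motor} -> Bracket = 20*3 = 60, Washer = 20*3 = 60.
Iteration 4: no further components; recursion stops.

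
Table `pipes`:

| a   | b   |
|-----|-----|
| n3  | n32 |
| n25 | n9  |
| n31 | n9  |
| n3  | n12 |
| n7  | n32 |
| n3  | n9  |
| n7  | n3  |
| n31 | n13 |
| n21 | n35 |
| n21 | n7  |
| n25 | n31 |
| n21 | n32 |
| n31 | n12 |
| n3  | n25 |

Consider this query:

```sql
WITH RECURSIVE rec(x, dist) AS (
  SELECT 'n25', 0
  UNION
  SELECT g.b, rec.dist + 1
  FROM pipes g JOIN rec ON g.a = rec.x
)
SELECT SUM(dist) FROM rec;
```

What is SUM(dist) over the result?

Base: (n25, dist=0).
Iteration 1: edges from {n25} -> (n31, dist=1), (n9, dist=1).
Iteration 2: edges from {n31,n9} -> (n12, dist=2), (n13, dist=2), (n9, dist=2).
Iteration 3: no outgoing edges from {n12,n13,n9}; recursion stops.
SUM(dist) = 0 + 1 + 1 + 2 + 2 + 2 = 8.

8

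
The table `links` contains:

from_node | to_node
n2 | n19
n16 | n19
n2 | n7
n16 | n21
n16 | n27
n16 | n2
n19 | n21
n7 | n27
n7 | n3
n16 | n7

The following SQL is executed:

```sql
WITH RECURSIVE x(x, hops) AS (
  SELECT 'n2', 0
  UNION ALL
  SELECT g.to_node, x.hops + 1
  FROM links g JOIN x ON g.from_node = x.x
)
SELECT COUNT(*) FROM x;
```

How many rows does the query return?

6

Base: (n2, hops=0).
Iteration 1: edges from {n2} -> (n19, hops=1), (n7, hops=1).
Iteration 2: edges from {n19,n7} -> (n21, hops=2), (n27, hops=2), (n3, hops=2).
Iteration 3: no outgoing edges from {n21,n27,n3}; recursion stops.
Total rows emitted: 6.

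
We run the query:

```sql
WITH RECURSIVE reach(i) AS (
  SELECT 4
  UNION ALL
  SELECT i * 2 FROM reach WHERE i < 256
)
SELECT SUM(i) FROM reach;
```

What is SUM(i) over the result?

508

Base: i=4.
Iteration 1: 4 < 256 holds -> i = 4 * 2 = 8.
Iteration 2: 8 < 256 holds -> i = 8 * 2 = 16.
Iteration 3: 16 < 256 holds -> i = 16 * 2 = 32.
Iteration 4: 32 < 256 holds -> i = 32 * 2 = 64.
Iteration 5: 64 < 256 holds -> i = 64 * 2 = 128.
Iteration 6: 128 < 256 holds -> i = 128 * 2 = 256.
Iteration 7: 256 < 256 fails; recursion stops.
SUM(i) = 4 + 8 + 16 + 32 + 64 + 128 + 256 = 508.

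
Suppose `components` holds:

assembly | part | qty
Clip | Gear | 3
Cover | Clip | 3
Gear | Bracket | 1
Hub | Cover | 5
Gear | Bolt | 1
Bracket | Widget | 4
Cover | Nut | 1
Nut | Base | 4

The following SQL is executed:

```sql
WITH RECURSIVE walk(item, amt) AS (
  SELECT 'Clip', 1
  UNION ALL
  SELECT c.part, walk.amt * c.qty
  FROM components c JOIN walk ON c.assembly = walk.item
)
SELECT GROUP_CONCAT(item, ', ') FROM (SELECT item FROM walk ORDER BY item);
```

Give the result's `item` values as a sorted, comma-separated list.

Bolt, Bracket, Clip, Gear, Widget

Base: (Clip, amt=1).
Iteration 1: components of {Clip} -> Gear = 1*3 = 3.
Iteration 2: components of {Gear} -> Bolt = 3*1 = 3, Bracket = 3*1 = 3.
Iteration 3: components of {Bolt,Bracket} -> Widget = 3*4 = 12.
Iteration 4: no further components; recursion stops.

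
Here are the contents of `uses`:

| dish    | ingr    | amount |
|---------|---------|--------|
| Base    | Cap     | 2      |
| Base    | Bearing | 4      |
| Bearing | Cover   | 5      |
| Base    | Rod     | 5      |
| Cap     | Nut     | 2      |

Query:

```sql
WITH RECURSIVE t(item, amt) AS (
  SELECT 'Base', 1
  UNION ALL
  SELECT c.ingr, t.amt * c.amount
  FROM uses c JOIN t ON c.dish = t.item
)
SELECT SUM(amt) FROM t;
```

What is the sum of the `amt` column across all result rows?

36

Base: (Base, amt=1).
Iteration 1: components of {Base} -> Bearing = 1*4 = 4, Cap = 1*2 = 2, Rod = 1*5 = 5.
Iteration 2: components of {Bearing,Cap,Rod} -> Cover = 4*5 = 20, Nut = 2*2 = 4.
Iteration 3: no further components; recursion stops.
SUM(amt) = 1 + 2 + 4 + 5 + 4 + 20 = 36.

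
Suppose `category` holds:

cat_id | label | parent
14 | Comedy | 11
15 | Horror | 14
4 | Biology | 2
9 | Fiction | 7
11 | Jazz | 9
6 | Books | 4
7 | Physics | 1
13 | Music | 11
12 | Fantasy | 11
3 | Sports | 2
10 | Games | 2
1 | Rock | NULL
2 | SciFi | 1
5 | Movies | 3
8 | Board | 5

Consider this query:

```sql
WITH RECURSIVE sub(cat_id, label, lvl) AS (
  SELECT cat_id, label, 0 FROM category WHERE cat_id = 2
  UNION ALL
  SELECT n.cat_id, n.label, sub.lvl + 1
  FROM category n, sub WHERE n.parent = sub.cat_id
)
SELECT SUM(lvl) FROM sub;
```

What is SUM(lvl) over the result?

10

Base: cat_id=2 (SciFi) at lvl 0.
Iteration 1: rows with parent in {2} -> Sports (id 3, lvl 1), Biology (id 4, lvl 1), Games (id 10, lvl 1).
Iteration 2: rows with parent in {3,4,10} -> Movies (id 5, lvl 2), Books (id 6, lvl 2).
Iteration 3: rows with parent in {5,6} -> Board (id 8, lvl 3).
Iteration 4: no rows with parent in {8}; recursion stops.
SUM(lvl) = 0 + 1 + 1 + 1 + 2 + 2 + 3 = 10.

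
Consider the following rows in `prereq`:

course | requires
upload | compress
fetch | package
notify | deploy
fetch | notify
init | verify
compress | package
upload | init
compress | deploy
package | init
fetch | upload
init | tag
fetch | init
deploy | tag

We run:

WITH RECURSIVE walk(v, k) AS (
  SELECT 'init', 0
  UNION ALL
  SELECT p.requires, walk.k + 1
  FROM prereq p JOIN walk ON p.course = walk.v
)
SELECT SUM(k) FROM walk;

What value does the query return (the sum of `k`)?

Base: (init, k=0).
Iteration 1: edges from {init} -> (tag, k=1), (verify, k=1).
Iteration 2: no outgoing edges from {tag,verify}; recursion stops.
SUM(k) = 0 + 1 + 1 = 2.

2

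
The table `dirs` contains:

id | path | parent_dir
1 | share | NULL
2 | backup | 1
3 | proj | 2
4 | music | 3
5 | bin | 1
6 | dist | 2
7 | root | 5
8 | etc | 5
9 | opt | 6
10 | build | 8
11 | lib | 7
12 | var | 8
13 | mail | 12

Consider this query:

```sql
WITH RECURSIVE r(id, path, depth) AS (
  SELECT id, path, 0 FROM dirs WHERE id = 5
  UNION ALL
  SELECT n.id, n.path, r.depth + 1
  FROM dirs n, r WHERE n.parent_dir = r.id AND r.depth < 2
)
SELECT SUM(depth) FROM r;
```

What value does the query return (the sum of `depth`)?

Base: id=5 (bin) at depth 0.
Iteration 1: rows with parent_dir in {5} -> root (id 7, depth 1), etc (id 8, depth 1).
Iteration 2: rows with parent_dir in {7,8} -> build (id 10, depth 2), lib (id 11, depth 2), var (id 12, depth 2).
Iteration 3: depth < 2 fails for all current rows; recursion stops.
SUM(depth) = 0 + 1 + 1 + 2 + 2 + 2 = 8.

8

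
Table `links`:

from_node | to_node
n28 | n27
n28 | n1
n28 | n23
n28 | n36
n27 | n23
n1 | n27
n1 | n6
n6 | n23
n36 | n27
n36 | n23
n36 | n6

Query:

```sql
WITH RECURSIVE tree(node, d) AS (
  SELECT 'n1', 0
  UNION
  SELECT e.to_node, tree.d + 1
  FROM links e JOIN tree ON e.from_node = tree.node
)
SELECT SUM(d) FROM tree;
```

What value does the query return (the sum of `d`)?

Base: (n1, d=0).
Iteration 1: edges from {n1} -> (n27, d=1), (n6, d=1).
Iteration 2: edges from {n27,n6} -> (n23, d=2). [UNION drops 1 duplicate row(s)]
Iteration 3: no outgoing edges from {n23}; recursion stops.
SUM(d) = 0 + 1 + 1 + 2 = 4.

4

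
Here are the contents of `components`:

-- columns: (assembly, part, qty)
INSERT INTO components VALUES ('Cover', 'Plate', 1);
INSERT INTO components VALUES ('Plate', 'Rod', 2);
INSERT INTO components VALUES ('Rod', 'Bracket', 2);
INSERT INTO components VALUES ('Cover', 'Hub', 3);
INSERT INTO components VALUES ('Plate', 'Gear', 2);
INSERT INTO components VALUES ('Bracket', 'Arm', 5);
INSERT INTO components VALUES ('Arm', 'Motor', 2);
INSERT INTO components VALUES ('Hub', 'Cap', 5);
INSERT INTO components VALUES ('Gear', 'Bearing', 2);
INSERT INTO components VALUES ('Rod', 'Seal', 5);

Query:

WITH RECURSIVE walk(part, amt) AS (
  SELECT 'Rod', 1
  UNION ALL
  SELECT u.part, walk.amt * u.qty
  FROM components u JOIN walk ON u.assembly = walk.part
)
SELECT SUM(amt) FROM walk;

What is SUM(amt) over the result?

38

Base: (Rod, amt=1).
Iteration 1: components of {Rod} -> Bracket = 1*2 = 2, Seal = 1*5 = 5.
Iteration 2: components of {Bracket,Seal} -> Arm = 2*5 = 10.
Iteration 3: components of {Arm} -> Motor = 10*2 = 20.
Iteration 4: no further components; recursion stops.
SUM(amt) = 1 + 2 + 5 + 10 + 20 = 38.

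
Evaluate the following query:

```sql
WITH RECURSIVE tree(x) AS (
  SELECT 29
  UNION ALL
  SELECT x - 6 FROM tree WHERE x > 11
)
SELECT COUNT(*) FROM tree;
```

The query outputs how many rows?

4

Base: x=29.
Iteration 1: 29 > 11 holds -> x = 29 - 6 = 23.
Iteration 2: 23 > 11 holds -> x = 23 - 6 = 17.
Iteration 3: 17 > 11 holds -> x = 17 - 6 = 11.
Iteration 4: 11 > 11 fails; recursion stops.
Total rows emitted: 4.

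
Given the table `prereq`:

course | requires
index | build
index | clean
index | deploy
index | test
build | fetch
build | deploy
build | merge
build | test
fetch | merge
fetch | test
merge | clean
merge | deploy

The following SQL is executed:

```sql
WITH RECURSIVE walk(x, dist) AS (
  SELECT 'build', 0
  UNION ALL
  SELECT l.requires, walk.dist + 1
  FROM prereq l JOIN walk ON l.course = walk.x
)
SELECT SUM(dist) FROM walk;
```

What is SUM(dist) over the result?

Base: (build, dist=0).
Iteration 1: edges from {build} -> (deploy, dist=1), (fetch, dist=1), (merge, dist=1), (test, dist=1).
Iteration 2: edges from {deploy,fetch,merge,test} -> (clean, dist=2), (deploy, dist=2), (merge, dist=2), (test, dist=2).
Iteration 3: edges from {clean,deploy,merge,test} -> (clean, dist=3), (deploy, dist=3).
Iteration 4: no outgoing edges from {clean,deploy}; recursion stops.
SUM(dist) = 0 + 1 + 1 + 1 + 1 + 2 + 2 + 2 + 2 + 3 + 3 = 18.

18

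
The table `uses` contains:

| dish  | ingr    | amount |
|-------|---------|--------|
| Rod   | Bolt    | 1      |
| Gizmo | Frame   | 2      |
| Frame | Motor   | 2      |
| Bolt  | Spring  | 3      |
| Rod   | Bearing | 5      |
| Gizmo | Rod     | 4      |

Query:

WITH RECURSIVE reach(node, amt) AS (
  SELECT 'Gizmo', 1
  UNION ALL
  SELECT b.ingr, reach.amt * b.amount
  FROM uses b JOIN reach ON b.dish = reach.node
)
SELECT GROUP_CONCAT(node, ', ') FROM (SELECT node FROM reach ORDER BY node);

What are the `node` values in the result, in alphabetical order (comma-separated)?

Base: (Gizmo, amt=1).
Iteration 1: components of {Gizmo} -> Frame = 1*2 = 2, Rod = 1*4 = 4.
Iteration 2: components of {Frame,Rod} -> Bearing = 4*5 = 20, Bolt = 4*1 = 4, Motor = 2*2 = 4.
Iteration 3: components of {Bearing,Bolt,Motor} -> Spring = 4*3 = 12.
Iteration 4: no further components; recursion stops.

Bearing, Bolt, Frame, Gizmo, Motor, Rod, Spring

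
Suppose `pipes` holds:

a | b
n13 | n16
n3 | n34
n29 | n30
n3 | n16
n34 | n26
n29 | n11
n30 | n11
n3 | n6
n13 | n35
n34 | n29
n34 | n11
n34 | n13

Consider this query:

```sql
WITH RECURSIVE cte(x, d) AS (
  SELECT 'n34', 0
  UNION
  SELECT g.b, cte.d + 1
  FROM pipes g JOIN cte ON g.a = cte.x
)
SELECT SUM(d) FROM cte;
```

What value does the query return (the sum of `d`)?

Base: (n34, d=0).
Iteration 1: edges from {n34} -> (n11, d=1), (n13, d=1), (n26, d=1), (n29, d=1).
Iteration 2: edges from {n11,n13,n26,n29} -> (n11, d=2), (n16, d=2), (n30, d=2), (n35, d=2).
Iteration 3: edges from {n11,n16,n30,n35} -> (n11, d=3).
Iteration 4: no outgoing edges from {n11}; recursion stops.
SUM(d) = 0 + 1 + 1 + 1 + 1 + 2 + 2 + 2 + 2 + 3 = 15.

15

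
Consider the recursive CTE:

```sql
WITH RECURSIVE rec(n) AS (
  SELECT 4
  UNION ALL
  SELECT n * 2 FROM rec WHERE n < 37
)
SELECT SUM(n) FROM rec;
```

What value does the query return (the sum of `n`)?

Base: n=4.
Iteration 1: 4 < 37 holds -> n = 4 * 2 = 8.
Iteration 2: 8 < 37 holds -> n = 8 * 2 = 16.
Iteration 3: 16 < 37 holds -> n = 16 * 2 = 32.
Iteration 4: 32 < 37 holds -> n = 32 * 2 = 64.
Iteration 5: 64 < 37 fails; recursion stops.
SUM(n) = 4 + 8 + 16 + 32 + 64 = 124.

124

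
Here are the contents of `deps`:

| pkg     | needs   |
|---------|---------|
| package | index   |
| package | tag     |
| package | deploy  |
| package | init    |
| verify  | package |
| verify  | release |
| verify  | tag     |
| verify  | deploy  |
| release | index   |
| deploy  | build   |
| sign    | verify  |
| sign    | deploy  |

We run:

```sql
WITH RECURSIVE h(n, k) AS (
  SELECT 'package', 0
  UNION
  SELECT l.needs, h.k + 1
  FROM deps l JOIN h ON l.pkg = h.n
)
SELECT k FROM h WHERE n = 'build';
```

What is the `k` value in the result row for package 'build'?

Base: (package, k=0).
Iteration 1: edges from {package} -> (deploy, k=1), (index, k=1), (init, k=1), (tag, k=1).
Iteration 2: edges from {deploy,index,init,tag} -> (build, k=2).
Iteration 3: no outgoing edges from {build}; recursion stops.

2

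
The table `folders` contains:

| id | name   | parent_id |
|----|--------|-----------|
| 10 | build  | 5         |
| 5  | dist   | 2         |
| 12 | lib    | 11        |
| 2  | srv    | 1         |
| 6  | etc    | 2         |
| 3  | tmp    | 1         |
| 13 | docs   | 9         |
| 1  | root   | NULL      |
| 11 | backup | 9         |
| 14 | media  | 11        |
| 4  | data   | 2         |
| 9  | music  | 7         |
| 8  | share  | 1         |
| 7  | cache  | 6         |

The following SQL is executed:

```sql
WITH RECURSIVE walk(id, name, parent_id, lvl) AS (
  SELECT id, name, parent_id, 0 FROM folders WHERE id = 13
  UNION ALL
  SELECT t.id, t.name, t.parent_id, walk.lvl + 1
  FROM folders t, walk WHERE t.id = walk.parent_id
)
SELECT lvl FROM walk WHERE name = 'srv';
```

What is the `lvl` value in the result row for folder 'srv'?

4

Base: id=13 (docs), parent_id=9, lvl 0.
Iteration 1: join on id=9 -> music (id 9, parent_id=7, lvl 1).
Iteration 2: join on id=7 -> cache (id 7, parent_id=6, lvl 2).
Iteration 3: join on id=6 -> etc (id 6, parent_id=2, lvl 3).
Iteration 4: join on id=2 -> srv (id 2, parent_id=1, lvl 4).
Iteration 5: join on id=1 -> root (id 1, parent_id=NULL, lvl 5).
Iteration 6: parent_id is NULL; no match; recursion stops.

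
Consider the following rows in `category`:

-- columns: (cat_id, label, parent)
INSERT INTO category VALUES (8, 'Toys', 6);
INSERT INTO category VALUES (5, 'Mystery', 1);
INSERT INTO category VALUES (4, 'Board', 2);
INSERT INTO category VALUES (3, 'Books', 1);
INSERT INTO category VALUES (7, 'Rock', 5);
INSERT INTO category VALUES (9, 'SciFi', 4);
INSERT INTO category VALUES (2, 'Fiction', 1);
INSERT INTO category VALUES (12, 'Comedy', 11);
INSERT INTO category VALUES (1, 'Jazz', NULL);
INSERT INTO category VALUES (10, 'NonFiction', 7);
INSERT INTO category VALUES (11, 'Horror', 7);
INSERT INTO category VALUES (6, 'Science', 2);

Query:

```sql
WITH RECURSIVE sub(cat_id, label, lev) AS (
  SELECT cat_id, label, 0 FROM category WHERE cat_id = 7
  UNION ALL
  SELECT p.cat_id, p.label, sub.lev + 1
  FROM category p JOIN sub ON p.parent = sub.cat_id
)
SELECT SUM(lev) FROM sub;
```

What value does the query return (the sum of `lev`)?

4

Base: cat_id=7 (Rock) at lev 0.
Iteration 1: rows with parent in {7} -> NonFiction (id 10, lev 1), Horror (id 11, lev 1).
Iteration 2: rows with parent in {10,11} -> Comedy (id 12, lev 2).
Iteration 3: no rows with parent in {12}; recursion stops.
SUM(lev) = 0 + 1 + 1 + 2 = 4.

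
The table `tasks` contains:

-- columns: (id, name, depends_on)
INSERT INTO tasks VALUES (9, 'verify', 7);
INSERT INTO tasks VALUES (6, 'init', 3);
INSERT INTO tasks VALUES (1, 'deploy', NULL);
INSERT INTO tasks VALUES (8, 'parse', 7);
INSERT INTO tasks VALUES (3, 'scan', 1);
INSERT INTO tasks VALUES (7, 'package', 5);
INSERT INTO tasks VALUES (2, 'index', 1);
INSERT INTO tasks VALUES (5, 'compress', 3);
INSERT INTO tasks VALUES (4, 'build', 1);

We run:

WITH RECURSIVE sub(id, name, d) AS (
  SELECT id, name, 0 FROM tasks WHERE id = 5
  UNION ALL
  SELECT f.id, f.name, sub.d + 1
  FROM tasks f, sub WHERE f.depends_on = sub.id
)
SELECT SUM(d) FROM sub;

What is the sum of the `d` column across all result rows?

5

Base: id=5 (compress) at d 0.
Iteration 1: rows with depends_on in {5} -> package (id 7, d 1).
Iteration 2: rows with depends_on in {7} -> parse (id 8, d 2), verify (id 9, d 2).
Iteration 3: no rows with depends_on in {8,9}; recursion stops.
SUM(d) = 0 + 1 + 2 + 2 = 5.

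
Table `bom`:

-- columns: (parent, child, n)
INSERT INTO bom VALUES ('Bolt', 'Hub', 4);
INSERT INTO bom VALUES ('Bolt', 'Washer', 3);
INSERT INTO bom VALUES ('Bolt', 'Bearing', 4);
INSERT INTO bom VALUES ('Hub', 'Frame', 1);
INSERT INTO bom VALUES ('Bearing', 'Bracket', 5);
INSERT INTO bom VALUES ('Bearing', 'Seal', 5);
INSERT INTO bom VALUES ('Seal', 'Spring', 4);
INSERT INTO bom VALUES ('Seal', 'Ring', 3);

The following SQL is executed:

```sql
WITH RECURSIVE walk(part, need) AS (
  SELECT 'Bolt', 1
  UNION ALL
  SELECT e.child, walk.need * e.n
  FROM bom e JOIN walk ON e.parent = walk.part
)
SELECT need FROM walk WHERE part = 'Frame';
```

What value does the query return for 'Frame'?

4

Base: (Bolt, need=1).
Iteration 1: components of {Bolt} -> Bearing = 1*4 = 4, Hub = 1*4 = 4, Washer = 1*3 = 3.
Iteration 2: components of {Bearing,Hub,Washer} -> Bracket = 4*5 = 20, Frame = 4*1 = 4, Seal = 4*5 = 20.
Iteration 3: components of {Bracket,Frame,Seal} -> Ring = 20*3 = 60, Spring = 20*4 = 80.
Iteration 4: no further components; recursion stops.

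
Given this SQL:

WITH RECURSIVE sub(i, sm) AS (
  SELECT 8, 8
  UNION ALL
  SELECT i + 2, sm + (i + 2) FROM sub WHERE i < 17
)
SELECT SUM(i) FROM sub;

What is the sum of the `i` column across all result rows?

78

Base: i=8, sm=8.
Iteration 1: 8 < 17 holds -> i = 8 + 2 = 10, sm = 8 + 10 = 18.
Iteration 2: 10 < 17 holds -> i = 10 + 2 = 12, sm = 18 + 12 = 30.
Iteration 3: 12 < 17 holds -> i = 12 + 2 = 14, sm = 30 + 14 = 44.
Iteration 4: 14 < 17 holds -> i = 14 + 2 = 16, sm = 44 + 16 = 60.
Iteration 5: 16 < 17 holds -> i = 16 + 2 = 18, sm = 60 + 18 = 78.
Iteration 6: 18 < 17 fails; recursion stops.
SUM(i) = 8 + 10 + 12 + 14 + 16 + 18 = 78.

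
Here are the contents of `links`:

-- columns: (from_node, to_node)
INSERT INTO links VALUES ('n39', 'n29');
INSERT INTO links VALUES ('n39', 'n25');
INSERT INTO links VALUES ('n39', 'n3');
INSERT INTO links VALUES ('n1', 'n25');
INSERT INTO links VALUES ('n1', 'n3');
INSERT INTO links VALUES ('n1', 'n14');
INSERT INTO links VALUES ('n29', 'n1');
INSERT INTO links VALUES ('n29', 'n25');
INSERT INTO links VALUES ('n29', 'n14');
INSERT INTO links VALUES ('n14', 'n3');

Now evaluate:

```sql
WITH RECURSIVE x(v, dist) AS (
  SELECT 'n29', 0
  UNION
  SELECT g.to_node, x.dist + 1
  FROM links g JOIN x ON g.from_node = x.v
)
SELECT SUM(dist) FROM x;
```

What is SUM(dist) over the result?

Base: (n29, dist=0).
Iteration 1: edges from {n29} -> (n1, dist=1), (n14, dist=1), (n25, dist=1).
Iteration 2: edges from {n1,n14,n25} -> (n14, dist=2), (n25, dist=2), (n3, dist=2). [UNION drops 1 duplicate row(s)]
Iteration 3: edges from {n14,n25,n3} -> (n3, dist=3).
Iteration 4: no outgoing edges from {n3}; recursion stops.
SUM(dist) = 0 + 1 + 1 + 1 + 2 + 2 + 2 + 3 = 12.

12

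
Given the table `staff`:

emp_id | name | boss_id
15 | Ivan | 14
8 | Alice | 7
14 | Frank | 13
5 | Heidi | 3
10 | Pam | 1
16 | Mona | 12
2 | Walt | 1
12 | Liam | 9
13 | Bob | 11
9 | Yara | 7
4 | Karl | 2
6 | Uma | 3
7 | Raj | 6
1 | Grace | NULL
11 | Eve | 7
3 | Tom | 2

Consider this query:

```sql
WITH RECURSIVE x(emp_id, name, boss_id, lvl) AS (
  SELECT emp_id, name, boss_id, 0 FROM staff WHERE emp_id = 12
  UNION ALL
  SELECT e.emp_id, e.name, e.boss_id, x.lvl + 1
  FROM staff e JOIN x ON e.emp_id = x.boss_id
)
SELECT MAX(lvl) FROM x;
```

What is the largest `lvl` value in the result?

6

Base: emp_id=12 (Liam), boss_id=9, lvl 0.
Iteration 1: join on emp_id=9 -> Yara (id 9, boss_id=7, lvl 1).
Iteration 2: join on emp_id=7 -> Raj (id 7, boss_id=6, lvl 2).
Iteration 3: join on emp_id=6 -> Uma (id 6, boss_id=3, lvl 3).
Iteration 4: join on emp_id=3 -> Tom (id 3, boss_id=2, lvl 4).
Iteration 5: join on emp_id=2 -> Walt (id 2, boss_id=1, lvl 5).
Iteration 6: join on emp_id=1 -> Grace (id 1, boss_id=NULL, lvl 6).
Iteration 7: boss_id is NULL; no match; recursion stops.
lvl values: 0, 1, 2, 3, 4, 5, 6; the maximum is 6.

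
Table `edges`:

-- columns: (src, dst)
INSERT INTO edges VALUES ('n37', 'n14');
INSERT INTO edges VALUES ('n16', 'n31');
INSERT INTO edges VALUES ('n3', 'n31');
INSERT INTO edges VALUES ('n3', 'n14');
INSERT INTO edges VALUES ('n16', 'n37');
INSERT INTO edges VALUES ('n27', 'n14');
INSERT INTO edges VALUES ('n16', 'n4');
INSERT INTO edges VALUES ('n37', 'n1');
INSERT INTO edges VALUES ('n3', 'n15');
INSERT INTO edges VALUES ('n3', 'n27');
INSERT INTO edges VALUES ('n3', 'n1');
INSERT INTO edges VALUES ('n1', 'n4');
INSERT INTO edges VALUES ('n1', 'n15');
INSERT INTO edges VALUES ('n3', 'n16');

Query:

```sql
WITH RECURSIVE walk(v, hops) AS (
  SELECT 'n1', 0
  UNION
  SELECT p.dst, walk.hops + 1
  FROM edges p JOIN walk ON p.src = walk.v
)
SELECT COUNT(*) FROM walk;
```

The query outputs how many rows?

Base: (n1, hops=0).
Iteration 1: edges from {n1} -> (n15, hops=1), (n4, hops=1).
Iteration 2: no outgoing edges from {n15,n4}; recursion stops.
Total rows emitted: 3.

3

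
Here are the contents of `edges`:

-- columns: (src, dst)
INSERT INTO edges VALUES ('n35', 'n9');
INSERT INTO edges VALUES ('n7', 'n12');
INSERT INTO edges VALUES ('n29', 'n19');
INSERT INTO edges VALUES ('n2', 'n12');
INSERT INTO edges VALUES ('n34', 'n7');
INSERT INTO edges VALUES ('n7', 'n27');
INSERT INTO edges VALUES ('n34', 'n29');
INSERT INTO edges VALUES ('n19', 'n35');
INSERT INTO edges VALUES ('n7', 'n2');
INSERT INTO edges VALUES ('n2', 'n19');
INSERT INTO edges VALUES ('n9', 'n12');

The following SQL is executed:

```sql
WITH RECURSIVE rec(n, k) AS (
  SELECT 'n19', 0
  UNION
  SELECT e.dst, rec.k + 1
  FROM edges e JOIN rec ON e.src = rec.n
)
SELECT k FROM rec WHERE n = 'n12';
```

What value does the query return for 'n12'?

3

Base: (n19, k=0).
Iteration 1: edges from {n19} -> (n35, k=1).
Iteration 2: edges from {n35} -> (n9, k=2).
Iteration 3: edges from {n9} -> (n12, k=3).
Iteration 4: no outgoing edges from {n12}; recursion stops.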